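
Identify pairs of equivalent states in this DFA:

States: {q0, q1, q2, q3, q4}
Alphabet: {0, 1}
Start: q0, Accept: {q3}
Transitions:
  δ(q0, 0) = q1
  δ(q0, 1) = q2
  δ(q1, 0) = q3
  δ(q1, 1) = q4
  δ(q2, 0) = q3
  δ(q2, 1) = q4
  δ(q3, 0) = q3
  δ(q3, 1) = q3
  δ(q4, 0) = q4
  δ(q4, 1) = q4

Using the table-filling algorithm:
Round 0 – mark pairs where exactly one state is accepting: (q0,q3), (q1,q3), (q2,q3), (q3,q4)
Round 1 – newly marked: (q0,q1) [on 0: q1 vs q3, already marked]; (q0,q2) [on 0: q1 vs q3, already marked]; (q1,q4) [on 0: q3 vs q4, already marked]; (q2,q4) [on 0: q3 vs q4, already marked]
Round 2 – newly marked: (q0,q4) [on 0: q1 vs q4, already marked]
No further pairs can be marked.
(q1, q2) unmarked: δ(q1,0)=q3, δ(q2,0)=q3; δ(q1,1)=q4, δ(q2,1)=q4 → equivalent
Equivalent pairs: (q1, q2)

Final answer: Equivalent pairs: (q1, q2)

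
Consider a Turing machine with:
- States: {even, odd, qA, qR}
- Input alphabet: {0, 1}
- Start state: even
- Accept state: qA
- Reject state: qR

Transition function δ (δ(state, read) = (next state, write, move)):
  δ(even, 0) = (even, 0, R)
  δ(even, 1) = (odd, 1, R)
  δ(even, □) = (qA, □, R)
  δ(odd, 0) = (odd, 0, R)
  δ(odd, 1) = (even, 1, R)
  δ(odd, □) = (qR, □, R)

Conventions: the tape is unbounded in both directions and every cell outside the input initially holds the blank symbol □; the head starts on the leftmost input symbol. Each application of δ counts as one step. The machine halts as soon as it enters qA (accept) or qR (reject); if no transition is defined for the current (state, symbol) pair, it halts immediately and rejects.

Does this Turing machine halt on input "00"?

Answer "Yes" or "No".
Step 0: [even]00 (head at position 0)
Step 1: δ(even, 0) = (even, 0, R)  ⊢  0[even]0 (head at position 1)
Step 2: δ(even, 0) = (even, 0, R)  ⊢  00[even]□ (head at position 2)
Step 3: δ(even, □) = (qA, □, R)  ⊢  00□[qA]□ (head at position 3)
The machine is in qA, so it halts and accepts.
It halts after 3 steps.

Final answer: Yes - halts after 3 steps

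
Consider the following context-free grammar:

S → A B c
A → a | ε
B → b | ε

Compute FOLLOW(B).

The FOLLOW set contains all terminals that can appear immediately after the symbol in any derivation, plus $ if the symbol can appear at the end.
B occurs in S → A B c, immediately followed by the terminal c. So FOLLOW(B) = {c}.

Final answer: {c}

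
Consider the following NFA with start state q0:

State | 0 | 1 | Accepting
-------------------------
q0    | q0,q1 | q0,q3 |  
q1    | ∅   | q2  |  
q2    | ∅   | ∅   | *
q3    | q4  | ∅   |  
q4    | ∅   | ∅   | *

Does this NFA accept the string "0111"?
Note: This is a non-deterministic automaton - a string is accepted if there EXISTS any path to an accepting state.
Track the set of states the NFA could be in: start {q0}
Read '0': {q0} → {q0, q1}
Read '1': {q0, q1} → {q0, q2, q3}
Read '1': {q0, q2, q3} → {q0, q3}
Read '1': {q0, q3} → {q0, q3}
Final set {q0, q3} contains no accepting state → rejected.

Final answer: No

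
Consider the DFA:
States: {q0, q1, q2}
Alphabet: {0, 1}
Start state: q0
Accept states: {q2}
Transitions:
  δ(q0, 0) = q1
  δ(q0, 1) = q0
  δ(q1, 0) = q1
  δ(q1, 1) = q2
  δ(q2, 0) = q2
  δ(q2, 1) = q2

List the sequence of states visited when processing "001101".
Starting at q0
Read '0': q0 -> q1
Read '0': q1 -> q1
Read '1': q1 -> q2
Read '1': q2 -> q2
Read '0': q2 -> q2
Read '1': q2 -> q2

Final answer: q0 -> q1 -> q1 -> q2 -> q2 -> q2 -> q2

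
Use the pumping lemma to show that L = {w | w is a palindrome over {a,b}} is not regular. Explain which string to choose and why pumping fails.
Language: L = {w | w is a palindrome over {a,b}} (strings that read the same forwards and backwards)
Step 1: Assume for contradiction that L is regular, with pumping length p.
Step 2: Choose s = a^p b a^p. Then s ∈ L (it reads the same forwards and backwards) and |s| ≥ p.
Step 3: Consider any decomposition s = xyz with |xy| ≤ p and |y| > 0. Since |xy| ≤ p and the first p symbols of s are all a's, y = a^k for some k with 1 ≤ k ≤ p.
Step 4: Pumping up (i = 2): xy²z = a^(p+k) b a^p. Its reverse is a^p b a^(p+k) ≠ a^(p+k) b a^p (the single b is no longer in the middle), so xy²z is not a palindrome and xy²z ∉ L.
This contradicts the pumping lemma, so L is not regular.

Final answer: Choose s = a^p b a^p. Since |xy| ≤ p, y = a^k with k ≥ 1. Then xy²z = a^(p+k) b a^p is not a palindrome, so ∉ L.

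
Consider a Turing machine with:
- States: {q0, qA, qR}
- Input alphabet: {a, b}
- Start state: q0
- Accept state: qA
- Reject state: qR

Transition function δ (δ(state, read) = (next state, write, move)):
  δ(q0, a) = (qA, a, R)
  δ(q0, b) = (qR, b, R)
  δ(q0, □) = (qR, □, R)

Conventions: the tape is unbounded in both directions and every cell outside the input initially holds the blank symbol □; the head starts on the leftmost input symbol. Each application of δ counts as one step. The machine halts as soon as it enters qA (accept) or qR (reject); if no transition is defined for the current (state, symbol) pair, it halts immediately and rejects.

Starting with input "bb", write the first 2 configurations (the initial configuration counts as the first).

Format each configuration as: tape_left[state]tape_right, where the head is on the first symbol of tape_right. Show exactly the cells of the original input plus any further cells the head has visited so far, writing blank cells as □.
Step 0: [q0]bb (head at position 0)
Step 1: δ(q0, b) = (qR, b, R)  ⊢  b[qR]b (head at position 1)

Final answer: [q0]bb ⊢ b[qR]b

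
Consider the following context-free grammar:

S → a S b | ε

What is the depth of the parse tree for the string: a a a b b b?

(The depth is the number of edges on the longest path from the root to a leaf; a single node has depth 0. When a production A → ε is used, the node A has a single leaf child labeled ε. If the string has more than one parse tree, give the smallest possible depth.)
The only parse tree applies S → a S b 3 times (once per matching a…b pair) and then S → ε.
The S nodes sit at depths 0, 1, …, 3; the innermost S (depth 3) has the single child ε at depth 4.
The terminal leaves a, b are at depths 1..3, so the longest root-to-leaf path is S → S → … → S → ε with 4 edges.
Depth = 4.

Final answer: 4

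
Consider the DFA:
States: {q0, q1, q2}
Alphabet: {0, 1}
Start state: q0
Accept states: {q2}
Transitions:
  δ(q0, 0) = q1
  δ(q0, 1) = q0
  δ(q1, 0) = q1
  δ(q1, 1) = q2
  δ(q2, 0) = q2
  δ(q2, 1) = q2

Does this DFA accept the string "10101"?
Processing string "10101":
  q0 --1--> q0
  q0 --0--> q1
  q1 --1--> q2
  q2 --0--> q2
  q2 --1--> q2
Final state: q2
Accept states: {q2}
q2 is an accept state, so the string is accepted.

Final answer: Yes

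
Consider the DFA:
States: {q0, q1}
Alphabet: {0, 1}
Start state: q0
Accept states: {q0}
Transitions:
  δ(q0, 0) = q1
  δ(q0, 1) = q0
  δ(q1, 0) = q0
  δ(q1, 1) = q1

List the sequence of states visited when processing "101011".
Starting at q0
Read '1': q0 -> q0
Read '0': q0 -> q1
Read '1': q1 -> q1
Read '0': q1 -> q0
Read '1': q0 -> q0
Read '1': q0 -> q0

Final answer: q0 -> q0 -> q1 -> q1 -> q0 -> q0 -> q0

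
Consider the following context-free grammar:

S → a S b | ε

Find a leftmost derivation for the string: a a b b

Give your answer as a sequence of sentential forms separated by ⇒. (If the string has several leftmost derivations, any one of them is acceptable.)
Start with S.
Step 1: the leftmost non-terminal is S; apply S → a S b:  a S b
Step 2: the leftmost non-terminal is S; apply S → a S b:  a a S b b
Step 3: the leftmost non-terminal is S; apply S → ε:  a a b b

Final answer: S ⇒ a S b ⇒ a a S b b ⇒ a a b b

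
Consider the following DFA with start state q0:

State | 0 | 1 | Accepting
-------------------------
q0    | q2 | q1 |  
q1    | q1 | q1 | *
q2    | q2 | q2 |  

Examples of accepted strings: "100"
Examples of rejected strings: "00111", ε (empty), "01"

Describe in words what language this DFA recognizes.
non-empty binary strings starting with 1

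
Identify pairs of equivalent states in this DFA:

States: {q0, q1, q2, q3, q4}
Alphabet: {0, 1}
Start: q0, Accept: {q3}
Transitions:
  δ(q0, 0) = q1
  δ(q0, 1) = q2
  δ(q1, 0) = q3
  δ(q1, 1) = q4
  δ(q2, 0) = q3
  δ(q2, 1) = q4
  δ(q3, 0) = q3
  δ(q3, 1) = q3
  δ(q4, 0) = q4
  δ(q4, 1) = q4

Using the table-filling algorithm:
Round 0 – mark pairs where exactly one state is accepting: (q0,q3), (q1,q3), (q2,q3), (q3,q4)
Round 1 – newly marked: (q0,q1) [on 0: q1 vs q3, already marked]; (q0,q2) [on 0: q1 vs q3, already marked]; (q1,q4) [on 0: q3 vs q4, already marked]; (q2,q4) [on 0: q3 vs q4, already marked]
Round 2 – newly marked: (q0,q4) [on 0: q1 vs q4, already marked]
No further pairs can be marked.
(q1, q2) unmarked: δ(q1,0)=q3, δ(q2,0)=q3; δ(q1,1)=q4, δ(q2,1)=q4 → equivalent
Equivalent pairs: (q1, q2)

Final answer: Equivalent pairs: (q1, q2)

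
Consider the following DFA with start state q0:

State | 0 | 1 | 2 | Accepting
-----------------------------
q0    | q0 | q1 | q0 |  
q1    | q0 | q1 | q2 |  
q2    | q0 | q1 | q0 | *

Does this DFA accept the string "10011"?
Start in q0.
Read '1': q0 → q1
Read '0': q1 → q0
Read '0': q0 → q0
Read '1': q0 → q1
Read '1': q1 → q1
Final state q1 is not accepting, so the string is rejected.

Final answer: No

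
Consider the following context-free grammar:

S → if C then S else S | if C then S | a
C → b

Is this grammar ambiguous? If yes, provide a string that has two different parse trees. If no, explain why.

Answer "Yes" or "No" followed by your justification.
The 'dangling else' can attach to either if. Two leftmost derivations of  if b then if b then a else a:
  (1) S ⇒ if C then S else S ⇒ if b then S else S ⇒ if b then if C then S else S ⇒ if b then if b then S else S ⇒ if b then if b then a else S ⇒ if b then if b then a else a   (else belongs to the outer if)
  (2) S ⇒ if C then S ⇒ if b then S ⇒ if b then if C then S else S ⇒ if b then if b then S else S ⇒ if b then if b then a else S ⇒ if b then if b then a else a   (else belongs to the inner if)
Two distinct parse trees for the same string, so the grammar is ambiguous.

Final answer: Yes - the string 'if b then if b then a else a' has two distinct leftmost derivations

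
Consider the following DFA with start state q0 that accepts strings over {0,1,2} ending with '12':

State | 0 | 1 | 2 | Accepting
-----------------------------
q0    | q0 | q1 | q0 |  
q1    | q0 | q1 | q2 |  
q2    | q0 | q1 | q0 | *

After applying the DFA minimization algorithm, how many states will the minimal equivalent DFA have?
All 3 states are reachable from q0, so none can be removed as unreachable.
Table-filling: first mark every (accepting, non-accepting) pair as distinguishable (accepting: {q2}; non-accepting: {q0, q1}).
Round 1: (q0, q1) on '2' go to q0 and q2, already distinguishable → mark.
Every pair of states is distinguishable, so the DFA is already minimal.
Equivalence classes: {q0}, {q1}, {q2} → 3 states.

Final answer: 3 states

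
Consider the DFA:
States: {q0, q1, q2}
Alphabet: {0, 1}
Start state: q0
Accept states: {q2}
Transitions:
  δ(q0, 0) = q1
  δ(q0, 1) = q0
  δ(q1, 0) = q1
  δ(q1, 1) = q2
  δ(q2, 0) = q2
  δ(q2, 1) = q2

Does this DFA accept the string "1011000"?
Processing string "1011000":
  q0 --1--> q0
  q0 --0--> q1
  q1 --1--> q2
  q2 --1--> q2
  q2 --0--> q2
  q2 --0--> q2
  q2 --0--> q2
Final state: q2
Accept states: {q2}
q2 is an accept state, so the string is accepted.

Final answer: Yes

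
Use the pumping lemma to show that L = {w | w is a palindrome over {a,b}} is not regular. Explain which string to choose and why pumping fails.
Language: L = {w | w is a palindrome over {a,b}} (strings that read the same forwards and backwards)
Step 1: Assume for contradiction that L is regular, with pumping length p.
Step 2: Choose s = a^p b a^p. Then s ∈ L (it reads the same forwards and backwards) and |s| ≥ p.
Step 3: Consider any decomposition s = xyz with |xy| ≤ p and |y| > 0. Since |xy| ≤ p and the first p symbols of s are all a's, y = a^k for some k with 1 ≤ k ≤ p.
Step 4: Pumping up (i = 2): xy²z = a^(p+k) b a^p. Its reverse is a^p b a^(p+k) ≠ a^(p+k) b a^p (the single b is no longer in the middle), so xy²z is not a palindrome and xy²z ∉ L.
This contradicts the pumping lemma, so L is not regular.

Final answer: Choose s = a^p b a^p. Since |xy| ≤ p, y = a^k with k ≥ 1. Then xy²z = a^(p+k) b a^p is not a palindrome, so ∉ L.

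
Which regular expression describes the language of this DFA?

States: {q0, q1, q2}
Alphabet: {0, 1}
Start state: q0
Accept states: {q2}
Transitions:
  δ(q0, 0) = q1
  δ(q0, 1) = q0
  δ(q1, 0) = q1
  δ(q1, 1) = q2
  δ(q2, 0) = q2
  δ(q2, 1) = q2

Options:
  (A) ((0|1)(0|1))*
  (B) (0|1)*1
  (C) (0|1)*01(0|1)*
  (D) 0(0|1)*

Testing sample strings against the DFA:
  '10' -> rejected
  '01' -> accepted
  '000' -> rejected
  '11' -> rejected
Checking each option for a counterexample:
  (A) ((0|1)(0|1))*: ε is rejected by the DFA but matches the regex → eliminated
  (B) (0|1)*1: '1' is rejected by the DFA but matches the regex → eliminated
  (C) (0|1)*01(0|1)*: agrees with the DFA on all strings of length ≤ 4
  (D) 0(0|1)*: '0' is rejected by the DFA but matches the regex → eliminated
Only (C) (0|1)*01(0|1)* is consistent with the DFA.

Final answer: (C) (0|1)*01(0|1)*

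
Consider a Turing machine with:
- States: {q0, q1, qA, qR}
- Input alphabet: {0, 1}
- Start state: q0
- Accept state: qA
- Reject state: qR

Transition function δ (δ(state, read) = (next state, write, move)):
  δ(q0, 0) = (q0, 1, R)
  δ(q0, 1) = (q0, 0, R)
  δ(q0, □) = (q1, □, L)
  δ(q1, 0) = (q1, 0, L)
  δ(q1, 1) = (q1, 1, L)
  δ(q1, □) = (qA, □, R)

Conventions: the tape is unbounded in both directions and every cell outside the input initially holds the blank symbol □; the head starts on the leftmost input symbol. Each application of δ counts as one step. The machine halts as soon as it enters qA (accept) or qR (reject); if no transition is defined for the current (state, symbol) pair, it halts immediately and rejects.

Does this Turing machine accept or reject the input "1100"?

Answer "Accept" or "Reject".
Step 0: [q0]1100 (head at position 0)
Step 1: δ(q0, 1) = (q0, 0, R)  ⊢  0[q0]100 (head at position 1)
Step 2: δ(q0, 1) = (q0, 0, R)  ⊢  00[q0]00 (head at position 2)
Step 3: δ(q0, 0) = (q0, 1, R)  ⊢  001[q0]0 (head at position 3)
Step 4: δ(q0, 0) = (q0, 1, R)  ⊢  0011[q0]□ (head at position 4)
Step 5: δ(q0, □) = (q1, □, L)  ⊢  001[q1]1□ (head at position 3)
Step 6: δ(q1, 1) = (q1, 1, L)  ⊢  00[q1]11□ (head at position 2)
Step 7: δ(q1, 1) = (q1, 1, L)  ⊢  0[q1]011□ (head at position 1)
Step 8: δ(q1, 0) = (q1, 0, L)  ⊢  [q1]0011□ (head at position 0)
Step 9: δ(q1, 0) = (q1, 0, L)  ⊢  [q1]□0011□ (head at position -1)
Step 10: δ(q1, □) = (qA, □, R)  ⊢  □[qA]0011□ (head at position 0)
The machine is in qA, so it halts and accepts.

Final answer: Accept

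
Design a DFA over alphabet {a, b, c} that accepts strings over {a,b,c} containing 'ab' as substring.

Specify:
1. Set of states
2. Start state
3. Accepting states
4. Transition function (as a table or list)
One valid DFA (any DFA recognizing the same language is acceptable):
States: {q0, q1, q2}
Start: q0
Accepting: {q2}
Transitions (accepting states marked with *):
State | a | b | c | Accepting
-----------------------------
q0    | q1 | q0 | q0 |  
q1    | q1 | q2 | q0 |  
q2    | q2 | q2 | q2 | *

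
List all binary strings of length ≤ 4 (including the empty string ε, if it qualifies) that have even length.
Checking every binary string of length 0 to 4:
  Length 0: accepted: ε | rejected: (none)
  Length 1: accepted: (none) | rejected: 0, 1
  Length 2: accepted: 00, 01, 10, 11 | rejected: (none)
  Length 3: accepted: (none) | rejected: 000, 001, 010, 011, 100, 101, 110, 111
  Length 4: accepted: 0000, 0001, 0010, 0011, 0100, 0101, 0110, 0111, 1000, 1001, 1010, 1011, 1100, 1101, 1110, 1111 | rejected: (none)
Total: 21 string(s).

Final answer: ε, 00, 01, 10, 11, 0000, 0001, 0010, 0011, 0100, 0101, 0110, 0111, 1000, 1001, 1010, 1011, 1100, 1101, 1110, 1111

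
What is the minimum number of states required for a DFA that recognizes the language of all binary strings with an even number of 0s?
Language: binary strings with an even number of 0s
Lower bound (Myhill–Nerode): the prefixes ε, 0 are pairwise distinguishable:
  ε vs 0: suffix ε distinguishes them (ε has zero 0s (accepted), 0 has one 0 (rejected))
So any DFA needs at least 2 states.
Upper bound: a DFA with 2 states exists (one state per class above).
Minimum states: 2

Final answer: 2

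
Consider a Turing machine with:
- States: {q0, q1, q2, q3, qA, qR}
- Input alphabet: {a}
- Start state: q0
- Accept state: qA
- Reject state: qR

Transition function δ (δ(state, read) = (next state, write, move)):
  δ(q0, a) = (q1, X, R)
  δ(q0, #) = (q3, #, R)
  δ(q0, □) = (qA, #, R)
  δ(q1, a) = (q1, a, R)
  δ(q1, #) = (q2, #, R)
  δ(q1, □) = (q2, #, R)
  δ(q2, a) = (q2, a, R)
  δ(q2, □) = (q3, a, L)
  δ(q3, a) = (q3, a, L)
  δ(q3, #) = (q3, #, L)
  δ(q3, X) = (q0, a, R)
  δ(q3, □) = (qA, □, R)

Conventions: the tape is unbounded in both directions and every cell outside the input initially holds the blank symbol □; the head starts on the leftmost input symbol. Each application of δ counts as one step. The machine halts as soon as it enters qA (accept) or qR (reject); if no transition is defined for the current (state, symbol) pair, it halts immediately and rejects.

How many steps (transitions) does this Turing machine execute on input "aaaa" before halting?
Trace (configuration after each step, as tape_left[state]tape_right with head position):
Step 0: [q0]aaaa (head at position 0)
Step 1: X[q1]aaa (head 1)
Step 2: Xa[q1]aa (head 2)
Step 3: Xaa[q1]a (head 3)
Step 4: Xaaa[q1]□ (head 4)
Step 5: Xaaa#[q2]□ (head 5)
Step 6: Xaaa[q3]#a (head 4)
Step 7: Xaa[q3]a#a (head 3)
Step 8: Xa[q3]aa#a (head 2)
Step 9: X[q3]aaa#a (head 1)
Step 10: [q3]Xaaa#a (head 0)
Step 11: a[q0]aaa#a (head 1)
Step 12: aX[q1]aa#a (head 2)
Step 13: aXa[q1]a#a (head 3)
Step 14: aXaa[q1]#a (head 4)
Step 15: aXaa#[q2]a (head 5)
Step 16: aXaa#a[q2]□ (head 6)
Step 17: aXaa#[q3]aa (head 5)
Step 18: aXaa[q3]#aa (head 4)
Step 19: aXa[q3]a#aa (head 3)
Step 20: aX[q3]aa#aa (head 2)
Step 21: a[q3]Xaa#aa (head 1)
Step 22: aa[q0]aa#aa (head 2)
Step 23: aaX[q1]a#aa (head 3)
Step 24: aaXa[q1]#aa (head 4)
Step 25: aaXa#[q2]aa (head 5)
Step 26: aaXa#a[q2]a (head 6)
Step 27: aaXa#aa[q2]□ (head 7)
Step 28: aaXa#a[q3]aa (head 6)
Step 29: aaXa#[q3]aaa (head 5)
Step 30: aaXa[q3]#aaa (head 4)
Step 31: aaX[q3]a#aaa (head 3)
Step 32: aa[q3]Xa#aaa (head 2)
Step 33: aaa[q0]a#aaa (head 3)
Step 34: aaaX[q1]#aaa (head 4)
Step 35: aaaX#[q2]aaa (head 5)
Step 36: aaaX#a[q2]aa (head 6)
Step 37: aaaX#aa[q2]a (head 7)
Step 38: aaaX#aaa[q2]□ (head 8)
Step 39: aaaX#aa[q3]aa (head 7)
Step 40: aaaX#a[q3]aaa (head 6)
Step 41: aaaX#[q3]aaaa (head 5)
Step 42: aaaX[q3]#aaaa (head 4)
Step 43: aaa[q3]X#aaaa (head 3)
Step 44: aaaa[q0]#aaaa (head 4)
Step 45: aaaa#[q3]aaaa (head 5)
Step 46: aaaa[q3]#aaaa (head 4)
Step 47: aaa[q3]a#aaaa (head 3)
Step 48: aa[q3]aa#aaaa (head 2)
Step 49: a[q3]aaa#aaaa (head 1)
Step 50: [q3]aaaa#aaaa (head 0)
Step 51: [q3]□aaaa#aaaa (head -1)
Step 52: □[qA]aaaa#aaaa (head 0)
The machine is in qA, so it halts and accepts.
Number of transitions executed: 52.

Final answer: 52 steps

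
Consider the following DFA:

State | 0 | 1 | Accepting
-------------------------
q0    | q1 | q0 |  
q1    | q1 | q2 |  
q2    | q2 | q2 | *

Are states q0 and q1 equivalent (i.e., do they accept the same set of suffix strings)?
Try the suffix "1".
From q0: q0 → q0 — not accepting.
From q1: q1 → q2 — accepting.
The two states disagree on this suffix, so they are not equivalent.

Final answer: No. Distinguishing string: "1" - accepted from q1 but not from q0.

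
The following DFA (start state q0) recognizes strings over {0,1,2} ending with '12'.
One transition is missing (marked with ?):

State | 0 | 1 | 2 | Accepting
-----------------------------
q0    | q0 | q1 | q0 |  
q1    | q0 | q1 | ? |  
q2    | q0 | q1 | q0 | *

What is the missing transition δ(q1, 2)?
q2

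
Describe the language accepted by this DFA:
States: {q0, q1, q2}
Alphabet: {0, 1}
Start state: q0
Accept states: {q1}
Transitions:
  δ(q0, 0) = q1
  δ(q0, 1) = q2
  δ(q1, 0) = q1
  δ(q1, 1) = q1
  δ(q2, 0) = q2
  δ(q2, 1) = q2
Analyzing the DFA structure:
Start state: q0
Accept states: {q1}
Interpreting what each state remembers (checking against the transitions):
  q0: nothing has been read yet
  q1: the first symbol was 0
  q2: the first symbol was 1 (trap state)
  δ(q0, 0): in q0 (nothing has been read yet), after reading 0 we have: the first symbol was 0 → q1
  δ(q0, 1): in q0 (nothing has been read yet), after reading 1 we have: the first symbol was 1 (trap state) → q2
  δ(q1, 0): in q1 (the first symbol was 0), after reading 0 we have: the first symbol was 0 → q1
  δ(q1, 1): in q1 (the first symbol was 0), after reading 1 we have: the first symbol was 0 → q1
  δ(q2, 0): in q2 (the first symbol was 1 (trap state)), after reading 0 we have: the first symbol was 1 (trap state) → q2
  δ(q2, 1): in q2 (the first symbol was 1 (trap state)), after reading 1 we have: the first symbol was 1 (trap state) → q2
A string is accepted iff it ends in {q1}, i.e. the first symbol was 0.
Language: All binary strings starting with 0

Final answer: All binary strings starting with 0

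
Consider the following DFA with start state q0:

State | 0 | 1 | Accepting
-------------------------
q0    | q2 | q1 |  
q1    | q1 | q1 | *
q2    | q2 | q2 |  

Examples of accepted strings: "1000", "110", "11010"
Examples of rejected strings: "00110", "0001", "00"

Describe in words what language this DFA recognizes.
non-empty binary strings starting with 1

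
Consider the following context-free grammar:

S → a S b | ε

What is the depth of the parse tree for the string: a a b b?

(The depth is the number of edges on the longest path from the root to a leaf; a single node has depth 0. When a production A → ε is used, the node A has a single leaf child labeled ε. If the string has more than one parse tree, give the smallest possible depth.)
The only parse tree applies S → a S b 2 times (once per matching a…b pair) and then S → ε.
The S nodes sit at depths 0, 1, …, 2; the innermost S (depth 2) has the single child ε at depth 3.
The terminal leaves a, b are at depths 1..2, so the longest root-to-leaf path is S → S → … → S → ε with 3 edges.
Depth = 3.

Final answer: 3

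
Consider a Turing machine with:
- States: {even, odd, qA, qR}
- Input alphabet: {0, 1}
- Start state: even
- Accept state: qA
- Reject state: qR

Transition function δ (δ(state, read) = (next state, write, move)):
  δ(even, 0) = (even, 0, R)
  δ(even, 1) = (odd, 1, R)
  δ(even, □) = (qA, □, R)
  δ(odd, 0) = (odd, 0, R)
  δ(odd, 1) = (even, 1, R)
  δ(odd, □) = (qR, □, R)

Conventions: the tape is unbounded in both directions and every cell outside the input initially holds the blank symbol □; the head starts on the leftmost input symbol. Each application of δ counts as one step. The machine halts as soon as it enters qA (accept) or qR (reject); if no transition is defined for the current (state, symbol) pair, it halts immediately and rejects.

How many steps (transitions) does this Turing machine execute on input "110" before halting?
Step 0: [even]110 (head at position 0)
Step 1: δ(even, 1) = (odd, 1, R)  ⊢  1[odd]10 (head at position 1)
Step 2: δ(odd, 1) = (even, 1, R)  ⊢  11[even]0 (head at position 2)
Step 3: δ(even, 0) = (even, 0, R)  ⊢  110[even]□ (head at position 3)
Step 4: δ(even, □) = (qA, □, R)  ⊢  110□[qA]□ (head at position 4)
The machine is in qA, so it halts and accepts.
Number of transitions executed: 4.

Final answer: 4 steps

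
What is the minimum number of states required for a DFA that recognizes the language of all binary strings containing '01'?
Language: binary strings containing '01'
Lower bound (Myhill–Nerode): the prefixes ε, 0, 01 are pairwise distinguishable:
  ε vs 01: suffix ε distinguishes them (ε is rejected, 01 is accepted)
  0 vs 01: suffix ε distinguishes them (0 is rejected, 01 is accepted)
  ε vs 0: suffix 1 distinguishes them (ε·1 = 1 is rejected, 0·1 = 01 is accepted)
So any DFA needs at least 3 states.
Upper bound: a DFA with 3 states exists (one state per class above: 'no progress', 'last symbol 0', and 'seen 01' (accepting sink)).
Minimum states: 3

Final answer: 3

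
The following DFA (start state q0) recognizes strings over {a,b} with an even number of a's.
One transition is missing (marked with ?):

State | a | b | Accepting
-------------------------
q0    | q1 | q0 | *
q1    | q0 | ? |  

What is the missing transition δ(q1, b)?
q1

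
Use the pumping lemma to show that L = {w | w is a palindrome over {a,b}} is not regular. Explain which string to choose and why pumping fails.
Language: L = {w | w is a palindrome over {a,b}} (strings that read the same forwards and backwards)
Step 1: Assume for contradiction that L is regular, with pumping length p.
Step 2: Choose s = a^p b a^p. Then s ∈ L (it reads the same forwards and backwards) and |s| ≥ p.
Step 3: Consider any decomposition s = xyz with |xy| ≤ p and |y| > 0. Since |xy| ≤ p and the first p symbols of s are all a's, y = a^k for some k with 1 ≤ k ≤ p.
Step 4: Pumping up (i = 2): xy²z = a^(p+k) b a^p. Its reverse is a^p b a^(p+k) ≠ a^(p+k) b a^p (the single b is no longer in the middle), so xy²z is not a palindrome and xy²z ∉ L.
This contradicts the pumping lemma, so L is not regular.

Final answer: Choose s = a^p b a^p. Since |xy| ≤ p, y = a^k with k ≥ 1. Then xy²z = a^(p+k) b a^p is not a palindrome, so ∉ L.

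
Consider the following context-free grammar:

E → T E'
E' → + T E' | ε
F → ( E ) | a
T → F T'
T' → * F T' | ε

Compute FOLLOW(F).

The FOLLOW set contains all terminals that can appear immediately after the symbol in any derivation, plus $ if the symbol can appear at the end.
Useful FIRST sets: FIRST(E') = {+, ε}, FIRST(T') = {*, ε} (both E' and T' are nullable).
FOLLOW(E): E is the start symbol → $; E appears in F → ( E ) followed by ')' → FOLLOW(E) = {), $}.
FOLLOW(E'): E' appears at the right end of E → T E' and of E' → + T E', so FOLLOW(E') ⊇ FOLLOW(E) (the second occurrence adds nothing new). FOLLOW(E') = {), $}.
FOLLOW(T): in E → T E' and E' → + T E', T is followed by E': add FIRST(E') minus ε = {+}; since E' is nullable, also add FOLLOW(E) and FOLLOW(E') = {), $}. FOLLOW(T) = {+, ), $}.
FOLLOW(T'): T' appears at the right end of T → F T' and of T' → * F T', so FOLLOW(T') = FOLLOW(T) = {+, ), $}.
FOLLOW(F): in T → F T' and T' → * F T', F is followed by T': add FIRST(T') minus ε = {*}; since T' is nullable, also add FOLLOW(T) and FOLLOW(T') = {+, ), $}. FOLLOW(F) = {*, +, ), $}.

Final answer: {$, ), *, +}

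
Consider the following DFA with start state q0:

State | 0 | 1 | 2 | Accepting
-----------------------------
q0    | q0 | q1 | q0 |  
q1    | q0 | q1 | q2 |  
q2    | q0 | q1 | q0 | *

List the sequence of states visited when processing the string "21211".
q0 → q0 → q1 → q2 → q1 → q1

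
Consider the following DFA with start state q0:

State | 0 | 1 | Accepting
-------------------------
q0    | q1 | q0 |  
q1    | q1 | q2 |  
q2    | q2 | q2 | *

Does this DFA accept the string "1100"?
Start in q0.
Read '1': q0 → q0
Read '1': q0 → q0
Read '0': q0 → q1
Read '0': q1 → q1
Final state q1 is not accepting, so the string is rejected.

Final answer: No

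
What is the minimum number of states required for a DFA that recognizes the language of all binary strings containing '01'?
Language: binary strings containing '01'
Lower bound (Myhill–Nerode): the prefixes ε, 0, 01 are pairwise distinguishable:
  ε vs 01: suffix ε distinguishes them (ε is rejected, 01 is accepted)
  0 vs 01: suffix ε distinguishes them (0 is rejected, 01 is accepted)
  ε vs 0: suffix 1 distinguishes them (ε·1 = 1 is rejected, 0·1 = 01 is accepted)
So any DFA needs at least 3 states.
Upper bound: a DFA with 3 states exists (one state per class above: 'no progress', 'last symbol 0', and 'seen 01' (accepting sink)).
Minimum states: 3

Final answer: 3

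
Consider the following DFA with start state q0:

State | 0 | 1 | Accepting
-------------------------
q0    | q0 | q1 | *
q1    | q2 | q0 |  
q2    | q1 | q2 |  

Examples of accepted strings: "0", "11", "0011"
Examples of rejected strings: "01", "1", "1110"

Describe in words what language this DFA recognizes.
binary numbers divisible by 3 (treating the string as a binary integer; leading zeros allowed, the empty string counts as 0)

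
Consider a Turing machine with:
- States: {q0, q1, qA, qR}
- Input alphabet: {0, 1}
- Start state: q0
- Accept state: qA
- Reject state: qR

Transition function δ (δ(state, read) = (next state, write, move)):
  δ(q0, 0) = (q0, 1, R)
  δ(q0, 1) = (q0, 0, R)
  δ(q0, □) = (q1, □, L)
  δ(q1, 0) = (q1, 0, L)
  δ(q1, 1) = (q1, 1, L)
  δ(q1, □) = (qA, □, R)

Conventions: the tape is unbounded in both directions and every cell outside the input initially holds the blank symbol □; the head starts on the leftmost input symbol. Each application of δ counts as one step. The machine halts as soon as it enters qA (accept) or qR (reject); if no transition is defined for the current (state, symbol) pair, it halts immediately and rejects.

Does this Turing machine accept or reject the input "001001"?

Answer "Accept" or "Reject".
Step 0: [q0]001001 (head at position 0)
Step 1: δ(q0, 0) = (q0, 1, R)  ⊢  1[q0]01001 (head at position 1)
Step 2: δ(q0, 0) = (q0, 1, R)  ⊢  11[q0]1001 (head at position 2)
Step 3: δ(q0, 1) = (q0, 0, R)  ⊢  110[q0]001 (head at position 3)
Step 4: δ(q0, 0) = (q0, 1, R)  ⊢  1101[q0]01 (head at position 4)
Step 5: δ(q0, 0) = (q0, 1, R)  ⊢  11011[q0]1 (head at position 5)
Step 6: δ(q0, 1) = (q0, 0, R)  ⊢  110110[q0]□ (head at position 6)
Step 7: δ(q0, □) = (q1, □, L)  ⊢  11011[q1]0□ (head at position 5)
Step 8: δ(q1, 0) = (q1, 0, L)  ⊢  1101[q1]10□ (head at position 4)
Step 9: δ(q1, 1) = (q1, 1, L)  ⊢  110[q1]110□ (head at position 3)
Step 10: δ(q1, 1) = (q1, 1, L)  ⊢  11[q1]0110□ (head at position 2)
Step 11: δ(q1, 0) = (q1, 0, L)  ⊢  1[q1]10110□ (head at position 1)
Step 12: δ(q1, 1) = (q1, 1, L)  ⊢  [q1]110110□ (head at position 0)
Step 13: δ(q1, 1) = (q1, 1, L)  ⊢  [q1]□110110□ (head at position -1)
Step 14: δ(q1, □) = (qA, □, R)  ⊢  □[qA]110110□ (head at position 0)
The machine is in qA, so it halts and accepts.

Final answer: Accept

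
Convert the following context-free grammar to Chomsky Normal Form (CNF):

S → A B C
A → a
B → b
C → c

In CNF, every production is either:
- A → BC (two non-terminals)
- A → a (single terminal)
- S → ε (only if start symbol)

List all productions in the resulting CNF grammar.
The grammar has no ε-productions or unit productions to eliminate.
A → a is already in CNF (single terminal) – keep it.
B → b is already in CNF (single terminal) – keep it.
C → c is already in CNF (single terminal) – keep it.
S → A B C has 3 symbols on the right: break it into binary productions S → A X0, X0 → B C.
Resulting CNF grammar (5 productions): A → a; B → b; C → c; S → A X0; X0 → B C

Final answer: A → a; B → b; C → c; S → A X0; X0 → B C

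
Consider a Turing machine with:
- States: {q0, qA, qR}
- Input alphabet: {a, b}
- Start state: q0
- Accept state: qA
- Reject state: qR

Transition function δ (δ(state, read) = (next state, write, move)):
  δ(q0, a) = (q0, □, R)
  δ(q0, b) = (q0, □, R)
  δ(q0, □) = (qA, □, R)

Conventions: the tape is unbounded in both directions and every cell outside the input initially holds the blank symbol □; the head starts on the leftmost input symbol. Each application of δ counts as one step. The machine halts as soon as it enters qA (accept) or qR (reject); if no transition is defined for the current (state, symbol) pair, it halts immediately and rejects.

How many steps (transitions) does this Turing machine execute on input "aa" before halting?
Step 0: [q0]aa (head at position 0)
Step 1: δ(q0, a) = (q0, □, R)  ⊢  □[q0]a (head at position 1)
Step 2: δ(q0, a) = (q0, □, R)  ⊢  □□[q0]□ (head at position 2)
Step 3: δ(q0, □) = (qA, □, R)  ⊢  □□□[qA]□ (head at position 3)
The machine is in qA, so it halts and accepts.
Number of transitions executed: 3.

Final answer: 3 steps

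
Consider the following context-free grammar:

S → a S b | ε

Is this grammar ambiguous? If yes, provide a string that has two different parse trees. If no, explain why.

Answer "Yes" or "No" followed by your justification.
At every step exactly one production applies: if the remaining string to generate is non-empty it starts with a and ends with b, forcing S → a S b; if it is empty, S → ε is forced. Hence each string a^n b^n has exactly one derivation (S → a S b applied n times, then S → ε) and one parse tree.

Final answer: No - the grammar is unambiguous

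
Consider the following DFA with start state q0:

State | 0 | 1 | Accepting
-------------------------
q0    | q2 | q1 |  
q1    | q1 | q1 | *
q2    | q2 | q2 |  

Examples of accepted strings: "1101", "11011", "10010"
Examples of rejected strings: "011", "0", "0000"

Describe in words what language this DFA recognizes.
non-empty binary strings starting with 1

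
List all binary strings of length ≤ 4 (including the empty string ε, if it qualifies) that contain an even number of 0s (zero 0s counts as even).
Checking every binary string of length 0 to 4:
  Length 0: accepted: ε | rejected: (none)
  Length 1: accepted: 1 | rejected: 0
  Length 2: accepted: 00, 11 | rejected: 01, 10
  Length 3: accepted: 001, 010, 100, 111 | rejected: 000, 011, 101, 110
  Length 4: accepted: 0000, 0011, 0101, 0110, 1001, 1010, 1100, 1111 | rejected: 0001, 0010, 0100, 0111, 1000, 1011, 1101, 1110
Total: 16 string(s).

Final answer: ε, 1, 00, 11, 001, 010, 100, 111, 0000, 0011, 0101, 0110, 1001, 1010, 1100, 1111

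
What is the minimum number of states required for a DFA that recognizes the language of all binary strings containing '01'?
Language: binary strings containing '01'
Lower bound (Myhill–Nerode): the prefixes ε, 0, 01 are pairwise distinguishable:
  ε vs 01: suffix ε distinguishes them (ε is rejected, 01 is accepted)
  0 vs 01: suffix ε distinguishes them (0 is rejected, 01 is accepted)
  ε vs 0: suffix 1 distinguishes them (ε·1 = 1 is rejected, 0·1 = 01 is accepted)
So any DFA needs at least 3 states.
Upper bound: a DFA with 3 states exists (one state per class above: 'no progress', 'last symbol 0', and 'seen 01' (accepting sink)).
Minimum states: 3

Final answer: 3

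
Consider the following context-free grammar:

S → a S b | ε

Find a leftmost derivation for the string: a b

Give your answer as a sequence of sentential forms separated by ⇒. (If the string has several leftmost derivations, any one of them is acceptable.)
Start with S.
Step 1: the leftmost non-terminal is S; apply S → a S b:  a S b
Step 2: the leftmost non-terminal is S; apply S → ε:  a b

Final answer: S ⇒ a S b ⇒ a b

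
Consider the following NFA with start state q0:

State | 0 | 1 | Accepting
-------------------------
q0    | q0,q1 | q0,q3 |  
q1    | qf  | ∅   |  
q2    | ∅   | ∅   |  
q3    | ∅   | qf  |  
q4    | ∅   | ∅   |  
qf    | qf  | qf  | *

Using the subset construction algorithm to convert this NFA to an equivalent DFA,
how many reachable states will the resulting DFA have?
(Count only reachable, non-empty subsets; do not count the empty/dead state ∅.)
Start subset: {q0}
{q0}: on 0 → {q0, q1}, on 1 → {q0, q3}
{q0, q1}: on 0 → {q0, q1, qf}, on 1 → {q0, q3}
{q0, q3}: on 0 → {q0, q1}, on 1 → {q0, q3, qf}
{q0, q1, qf}: on 0 → {q0, q1, qf}, on 1 → {q0, q3, qf}
{q0, q3, qf}: on 0 → {q0, q1, qf}, on 1 → {q0, q3, qf}
Reachable non-empty subsets: {q0}, {q0, q1}, {q0, q3}, {q0, q1, qf}, {q0, q3, qf} — 5 in total.

Final answer: 5 states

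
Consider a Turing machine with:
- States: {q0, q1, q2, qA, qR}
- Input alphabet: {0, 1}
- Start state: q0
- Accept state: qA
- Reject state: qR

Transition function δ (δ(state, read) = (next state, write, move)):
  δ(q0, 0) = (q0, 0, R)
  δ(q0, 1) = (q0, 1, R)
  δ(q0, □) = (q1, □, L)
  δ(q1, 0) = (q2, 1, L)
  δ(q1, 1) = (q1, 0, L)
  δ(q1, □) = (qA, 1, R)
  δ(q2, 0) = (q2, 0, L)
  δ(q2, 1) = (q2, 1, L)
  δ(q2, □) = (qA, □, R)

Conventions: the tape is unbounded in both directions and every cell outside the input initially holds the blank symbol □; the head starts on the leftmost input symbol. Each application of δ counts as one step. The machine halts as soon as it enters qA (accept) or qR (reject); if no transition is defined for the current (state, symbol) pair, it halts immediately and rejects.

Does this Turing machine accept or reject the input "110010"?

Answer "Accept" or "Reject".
Step 0: [q0]110010 (head at position 0)
Step 1: δ(q0, 1) = (q0, 1, R)  ⊢  1[q0]10010 (head at position 1)
Step 2: δ(q0, 1) = (q0, 1, R)  ⊢  11[q0]0010 (head at position 2)
Step 3: δ(q0, 0) = (q0, 0, R)  ⊢  110[q0]010 (head at position 3)
Step 4: δ(q0, 0) = (q0, 0, R)  ⊢  1100[q0]10 (head at position 4)
Step 5: δ(q0, 1) = (q0, 1, R)  ⊢  11001[q0]0 (head at position 5)
Step 6: δ(q0, 0) = (q0, 0, R)  ⊢  110010[q0]□ (head at position 6)
Step 7: δ(q0, □) = (q1, □, L)  ⊢  11001[q1]0□ (head at position 5)
Step 8: δ(q1, 0) = (q2, 1, L)  ⊢  1100[q2]11□ (head at position 4)
Step 9: δ(q2, 1) = (q2, 1, L)  ⊢  110[q2]011□ (head at position 3)
Step 10: δ(q2, 0) = (q2, 0, L)  ⊢  11[q2]0011□ (head at position 2)
Step 11: δ(q2, 0) = (q2, 0, L)  ⊢  1[q2]10011□ (head at position 1)
Step 12: δ(q2, 1) = (q2, 1, L)  ⊢  [q2]110011□ (head at position 0)
Step 13: δ(q2, 1) = (q2, 1, L)  ⊢  [q2]□110011□ (head at position -1)
Step 14: δ(q2, □) = (qA, □, R)  ⊢  □[qA]110011□ (head at position 0)
The machine is in qA, so it halts and accepts.

Final answer: Accept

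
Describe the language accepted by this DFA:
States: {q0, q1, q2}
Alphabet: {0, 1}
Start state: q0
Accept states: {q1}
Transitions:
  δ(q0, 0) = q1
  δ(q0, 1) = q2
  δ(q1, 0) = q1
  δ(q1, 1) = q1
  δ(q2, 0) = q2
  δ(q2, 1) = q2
Analyzing the DFA structure:
Start state: q0
Accept states: {q1}
Interpreting what each state remembers (checking against the transitions):
  q0: nothing has been read yet
  q1: the first symbol was 0
  q2: the first symbol was 1 (trap state)
  δ(q0, 0): in q0 (nothing has been read yet), after reading 0 we have: the first symbol was 0 → q1
  δ(q0, 1): in q0 (nothing has been read yet), after reading 1 we have: the first symbol was 1 (trap state) → q2
  δ(q1, 0): in q1 (the first symbol was 0), after reading 0 we have: the first symbol was 0 → q1
  δ(q1, 1): in q1 (the first symbol was 0), after reading 1 we have: the first symbol was 0 → q1
  δ(q2, 0): in q2 (the first symbol was 1 (trap state)), after reading 0 we have: the first symbol was 1 (trap state) → q2
  δ(q2, 1): in q2 (the first symbol was 1 (trap state)), after reading 1 we have: the first symbol was 1 (trap state) → q2
A string is accepted iff it ends in {q1}, i.e. the first symbol was 0.
Language: All binary strings starting with 0

Final answer: All binary strings starting with 0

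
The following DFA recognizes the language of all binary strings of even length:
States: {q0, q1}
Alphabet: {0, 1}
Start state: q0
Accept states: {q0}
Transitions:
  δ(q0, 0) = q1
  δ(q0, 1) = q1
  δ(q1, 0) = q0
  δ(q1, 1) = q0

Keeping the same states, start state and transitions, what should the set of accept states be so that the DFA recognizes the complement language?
The DFA is complete (every state has a transition on every symbol), so the complement
is recognized by the same DFA with accepting and non-accepting states swapped.
Original accept states: {q0}
Complement accept states = All states - Original accept states
= {q0, q1} - {q0}
= {q1}
Complement language: strings of ODD length

Final answer: {q1}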